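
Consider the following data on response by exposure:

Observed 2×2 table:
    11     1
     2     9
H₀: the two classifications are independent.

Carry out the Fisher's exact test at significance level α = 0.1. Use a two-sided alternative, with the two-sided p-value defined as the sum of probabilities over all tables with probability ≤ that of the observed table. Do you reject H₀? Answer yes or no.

Margins: r₁=12, r₂=11, c₁=13, c₂=10, n=23
p_obs = C(12,11)·C(11,2)/C(23,13); sum pmf over tables with pmf ≤ p_obs
p-value (two-sided) = 0.00064
At α=0.1: p < α → reject H₀

reject H₀: yes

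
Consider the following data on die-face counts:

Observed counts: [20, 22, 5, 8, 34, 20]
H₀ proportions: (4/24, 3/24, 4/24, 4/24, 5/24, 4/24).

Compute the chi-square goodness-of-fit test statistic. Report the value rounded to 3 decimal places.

test statistic = 26.365

n = 109; E_i = n·p_i = [18.17, 13.62, 18.17, 18.17, 22.71, 18.17]
χ² = (20−18.17)²/18.17 + (22−13.62)²/13.62 + (5−18.17)²/18.17 + (8−18.17)²/18.17 + (34−22.71)²/22.71 + (20−18.17)²/18.17 = 26.3651
df = 5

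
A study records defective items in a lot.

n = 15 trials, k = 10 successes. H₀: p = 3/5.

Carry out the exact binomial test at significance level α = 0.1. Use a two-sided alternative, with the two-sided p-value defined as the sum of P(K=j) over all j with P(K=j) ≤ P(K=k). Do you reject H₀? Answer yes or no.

Exact binomial: n=15, k=10, p₀=3/5=0.6000
P(X=j) = C(n,j)·p₀^j·(1−p₀)^(n−j); p = Σ P(X=j) over j with P(X=j) ≤ P(X=10)
p-value (two-sided) = 0.79340
At α=0.1: p ≥ α → fail to reject H₀

reject H₀: no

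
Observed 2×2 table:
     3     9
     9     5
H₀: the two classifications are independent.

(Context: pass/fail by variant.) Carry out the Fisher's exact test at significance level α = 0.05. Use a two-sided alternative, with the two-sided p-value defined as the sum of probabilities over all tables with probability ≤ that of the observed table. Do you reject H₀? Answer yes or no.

reject H₀: no

Margins: r₁=12, r₂=14, c₁=12, c₂=14, n=26
p_obs = C(12,3)·C(14,9)/C(26,12); sum pmf over tables with pmf ≤ p_obs
p-value (two-sided) = 0.06184
At α=0.05: p ≥ α → fail to reject H₀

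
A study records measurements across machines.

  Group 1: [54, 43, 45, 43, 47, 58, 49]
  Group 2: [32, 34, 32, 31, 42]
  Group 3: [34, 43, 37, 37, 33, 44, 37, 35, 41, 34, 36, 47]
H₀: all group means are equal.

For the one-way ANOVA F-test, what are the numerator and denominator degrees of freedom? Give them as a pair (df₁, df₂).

k = 3 groups, N = 24 total
df = (k−1, N−k) = (3−1, 24−3) = (2, 21)

degrees of freedom = [2, 21]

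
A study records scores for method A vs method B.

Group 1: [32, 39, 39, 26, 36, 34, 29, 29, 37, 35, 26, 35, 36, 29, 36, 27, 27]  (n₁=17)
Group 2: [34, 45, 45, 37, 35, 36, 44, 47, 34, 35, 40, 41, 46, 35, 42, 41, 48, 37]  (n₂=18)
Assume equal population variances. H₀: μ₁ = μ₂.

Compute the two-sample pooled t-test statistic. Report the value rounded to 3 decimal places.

test statistic = -4.771

x̄₁=32.471, s₁=4.598, n₁=17
x̄₂=40.111, s₂=4.861, n₂=18
s_p² = [16·4.598² + 17·4.861²]/33 = 22.4246
SE = √(s_p²·(1/17+1/18)) = 1.6015
t = (32.471−40.111)/1.6015 = -4.7708
df = 33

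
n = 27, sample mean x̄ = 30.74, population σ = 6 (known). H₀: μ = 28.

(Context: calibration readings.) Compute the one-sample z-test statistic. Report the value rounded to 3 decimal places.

SE = σ/√n = 6/√27 = 1.1547
z = (x̄−μ₀)/SE = (30.74−28)/1.1547 = 2.3729

test statistic = 2.373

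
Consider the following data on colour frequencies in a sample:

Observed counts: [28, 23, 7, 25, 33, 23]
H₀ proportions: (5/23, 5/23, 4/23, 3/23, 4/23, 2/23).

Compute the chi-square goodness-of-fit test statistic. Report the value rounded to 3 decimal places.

test statistic = 29.766

n = 139; E_i = n·p_i = [30.22, 30.22, 24.17, 18.13, 24.17, 12.09]
χ² = (28−30.22)²/30.22 + (23−30.22)²/30.22 + (7−24.17)²/24.17 + (25−18.13)²/18.13 + (33−24.17)²/24.17 + (23−12.09)²/12.09 = 29.7659
df = 5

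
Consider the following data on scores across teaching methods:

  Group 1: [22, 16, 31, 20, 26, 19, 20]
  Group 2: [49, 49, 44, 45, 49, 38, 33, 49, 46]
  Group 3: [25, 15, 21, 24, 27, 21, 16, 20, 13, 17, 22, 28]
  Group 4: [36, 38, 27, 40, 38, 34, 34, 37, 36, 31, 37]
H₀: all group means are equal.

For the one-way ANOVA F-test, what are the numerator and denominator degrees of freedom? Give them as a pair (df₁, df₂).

k = 4 groups, N = 39 total
df = (k−1, N−k) = (4−1, 39−4) = (3, 35)

degrees of freedom = [3, 35]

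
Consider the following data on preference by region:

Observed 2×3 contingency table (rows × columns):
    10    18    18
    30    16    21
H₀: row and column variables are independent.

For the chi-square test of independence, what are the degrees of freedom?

degrees of freedom = 2

df = (r−1)(c−1) = (2−1)·(3−1) = 2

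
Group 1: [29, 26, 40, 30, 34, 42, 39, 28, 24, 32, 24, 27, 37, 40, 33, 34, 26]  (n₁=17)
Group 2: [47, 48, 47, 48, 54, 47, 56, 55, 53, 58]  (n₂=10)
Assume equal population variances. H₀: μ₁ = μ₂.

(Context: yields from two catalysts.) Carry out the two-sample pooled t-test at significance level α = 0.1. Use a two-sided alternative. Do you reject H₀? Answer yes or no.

x̄₁=32.059, s₁=5.942, n₁=17
x̄₂=51.300, s₂=4.322, n₂=10
s_p² = [16·5.942² + 9·4.322²]/25 = 29.3216
SE = √(s_p²·(1/17+1/10)) = 2.1580
t = (32.059−51.300)/2.1580 = -8.9162
df = 25
p-value (two-sided) = 0.00000
At α=0.1: p < α → reject H₀

reject H₀: yes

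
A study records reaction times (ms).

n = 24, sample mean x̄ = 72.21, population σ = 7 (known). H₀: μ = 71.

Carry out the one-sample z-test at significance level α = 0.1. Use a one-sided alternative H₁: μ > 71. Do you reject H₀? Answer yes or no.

SE = σ/√n = 7/√24 = 1.4289
z = (x̄−μ₀)/SE = (72.21−71)/1.4289 = 0.8468
p-value (one-sided, H₁ greater) = 0.19855
At α=0.1: p ≥ α → fail to reject H₀

reject H₀: no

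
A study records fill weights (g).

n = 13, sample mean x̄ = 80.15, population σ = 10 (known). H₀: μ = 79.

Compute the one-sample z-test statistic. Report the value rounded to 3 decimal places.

test statistic = 0.415

SE = σ/√n = 10/√13 = 2.7735
z = (x̄−μ₀)/SE = (80.15−79)/2.7735 = 0.4146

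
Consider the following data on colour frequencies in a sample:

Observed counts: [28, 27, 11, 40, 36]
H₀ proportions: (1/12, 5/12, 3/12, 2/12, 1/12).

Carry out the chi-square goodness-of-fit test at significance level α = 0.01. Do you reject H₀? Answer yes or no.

n = 142; E_i = n·p_i = [11.83, 59.17, 35.50, 23.67, 11.83]
χ² = (28−11.83)²/11.83 + (27−59.17)²/59.17 + (11−35.50)²/35.50 + (40−23.67)²/23.67 + (36−11.83)²/11.83 = 117.1099
df = 4
p-value (upper-tail) = 0.00000
At α=0.01: p < α → reject H₀

reject H₀: yes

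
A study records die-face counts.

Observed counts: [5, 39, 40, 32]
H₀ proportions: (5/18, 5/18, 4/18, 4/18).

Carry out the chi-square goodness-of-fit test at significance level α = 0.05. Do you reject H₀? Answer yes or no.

n = 116; E_i = n·p_i = [32.22, 32.22, 25.78, 25.78]
χ² = (5−32.22)²/32.22 + (39−32.22)²/32.22 + (40−25.78)²/25.78 + (32−25.78)²/25.78 = 33.7724
df = 3
p-value (upper-tail) = 0.00000
At α=0.05: p < α → reject H₀

reject H₀: yes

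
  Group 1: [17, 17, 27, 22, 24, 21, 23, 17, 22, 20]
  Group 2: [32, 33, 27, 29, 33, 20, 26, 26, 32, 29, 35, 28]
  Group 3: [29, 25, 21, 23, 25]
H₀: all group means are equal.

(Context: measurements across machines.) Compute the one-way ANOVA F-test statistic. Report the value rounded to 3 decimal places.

test statistic = 13.548

Group means [21.00, 29.17, 24.60], grand mean 25.296
SSB = Σnᵢ(x̄ᵢ−x̄)² = 366.763; SSW = ΣΣ(x−x̄ᵢ)² = 324.867
MSB = 366.763/2 = 183.3815; MSW = 324.867/24 = 13.5361
F = MSB/MSW = 13.5476
df = (2, 24)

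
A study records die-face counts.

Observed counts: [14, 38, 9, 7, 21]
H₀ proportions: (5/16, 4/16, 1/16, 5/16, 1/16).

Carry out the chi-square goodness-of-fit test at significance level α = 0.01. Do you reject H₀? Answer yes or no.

reject H₀: yes

n = 89; E_i = n·p_i = [27.81, 22.25, 5.56, 27.81, 5.56]
χ² = (14−27.81)²/27.81 + (38−22.25)²/22.25 + (9−5.56)²/5.56 + (7−27.81)²/27.81 + (21−5.56)²/5.56 = 78.5506
df = 4
p-value (upper-tail) = 0.00000
At α=0.01: p < α → reject H₀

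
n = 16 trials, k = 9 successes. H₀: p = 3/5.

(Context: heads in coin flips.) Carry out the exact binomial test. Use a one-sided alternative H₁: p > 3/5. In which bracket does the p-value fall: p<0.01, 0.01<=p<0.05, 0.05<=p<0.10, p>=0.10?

Exact binomial: n=16, k=9, p₀=3/5=0.6000
P(X≥9) from Σ C(n,i)·p₀^i·(1−p₀)^(n−i)
p-value (one-sided, H₁ greater) = 0.71606
→ bracket: p>=0.10

p-value bracket: p>=0.10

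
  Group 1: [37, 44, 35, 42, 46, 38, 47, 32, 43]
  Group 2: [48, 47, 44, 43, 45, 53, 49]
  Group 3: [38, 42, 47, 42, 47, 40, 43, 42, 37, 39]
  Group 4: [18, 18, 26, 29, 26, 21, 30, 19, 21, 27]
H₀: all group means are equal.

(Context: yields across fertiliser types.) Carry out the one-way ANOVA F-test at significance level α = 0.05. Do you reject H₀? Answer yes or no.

Group means [40.44, 47.00, 41.70, 23.50], grand mean 37.361
SSB = Σnᵢ(x̄ᵢ−x̄)² = 2845.483; SSW = ΣΣ(x−x̄ᵢ)² = 578.822
MSB = 2845.483/3 = 948.4944; MSW = 578.822/32 = 18.0882
F = MSB/MSW = 52.4372
df = (3, 32)
p-value (upper-tail) = 0.00000
At α=0.05: p < α → reject H₀

reject H₀: yes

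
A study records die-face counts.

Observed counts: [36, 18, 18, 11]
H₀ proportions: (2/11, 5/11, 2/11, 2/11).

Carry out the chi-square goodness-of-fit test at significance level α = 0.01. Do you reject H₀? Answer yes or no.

reject H₀: yes

n = 83; E_i = n·p_i = [15.09, 37.73, 15.09, 15.09]
χ² = (36−15.09)²/15.09 + (18−37.73)²/37.73 + (18−15.09)²/15.09 + (11−15.09)²/15.09 = 40.9554
df = 3
p-value (upper-tail) = 0.00000
At α=0.01: p < α → reject H₀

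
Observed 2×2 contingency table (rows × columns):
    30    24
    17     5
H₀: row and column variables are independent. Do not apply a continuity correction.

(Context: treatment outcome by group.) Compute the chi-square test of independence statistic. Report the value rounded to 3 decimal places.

test statistic = 3.124

Row totals [54, 22], col totals [47, 29], n=76
χ² = (30−33.39)²/33.39 + (24−20.61)²/20.61 + (17−13.61)²/13.61 + (5−8.39)²/8.39 = 3.1242
df = 1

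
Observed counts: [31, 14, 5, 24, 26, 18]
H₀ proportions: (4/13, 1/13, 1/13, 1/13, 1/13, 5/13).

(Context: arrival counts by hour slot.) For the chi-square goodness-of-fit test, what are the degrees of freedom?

df = k − 1 = 6 − 1 = 5

degrees of freedom = 5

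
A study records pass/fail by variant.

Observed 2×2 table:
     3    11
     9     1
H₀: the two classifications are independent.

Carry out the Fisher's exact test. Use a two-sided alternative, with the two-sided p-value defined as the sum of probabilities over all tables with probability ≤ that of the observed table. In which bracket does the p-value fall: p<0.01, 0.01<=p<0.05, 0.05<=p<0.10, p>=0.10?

Margins: r₁=14, r₂=10, c₁=12, c₂=12, n=24
p_obs = C(14,3)·C(10,9)/C(24,12); sum pmf over tables with pmf ≤ p_obs
p-value (two-sided) = 0.00276
→ bracket: p<0.01

p-value bracket: p<0.01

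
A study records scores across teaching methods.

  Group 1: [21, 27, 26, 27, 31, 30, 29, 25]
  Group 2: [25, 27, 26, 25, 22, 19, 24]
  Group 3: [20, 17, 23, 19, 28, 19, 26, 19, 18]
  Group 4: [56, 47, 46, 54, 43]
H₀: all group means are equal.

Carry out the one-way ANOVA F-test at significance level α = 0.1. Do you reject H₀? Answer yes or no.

Group means [27.00, 24.00, 21.00, 49.20], grand mean 28.241
SSB = Σnᵢ(x̄ᵢ−x̄)² = 2806.510; SSW = ΣΣ(x−x̄ᵢ)² = 352.800
MSB = 2806.510/3 = 935.5034; MSW = 352.800/25 = 14.1120
F = MSB/MSW = 66.2913
df = (3, 25)
p-value (upper-tail) = 0.00000
At α=0.1: p < α → reject H₀

reject H₀: yes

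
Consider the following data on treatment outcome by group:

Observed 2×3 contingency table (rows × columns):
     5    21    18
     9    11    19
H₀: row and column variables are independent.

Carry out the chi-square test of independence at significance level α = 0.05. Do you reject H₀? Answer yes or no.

Row totals [44, 39], col totals [14, 32, 37], n=83
χ² = (5−7.42)²/7.42 + (21−16.96)²/16.96 + (18−19.61)²/19.61 + (9−6.58)²/6.58 + (11−15.04)²/15.04 + (19−17.39)²/17.39 = 4.0082
df = 2
p-value (upper-tail) = 0.13478
At α=0.05: p ≥ α → fail to reject H₀

reject H₀: no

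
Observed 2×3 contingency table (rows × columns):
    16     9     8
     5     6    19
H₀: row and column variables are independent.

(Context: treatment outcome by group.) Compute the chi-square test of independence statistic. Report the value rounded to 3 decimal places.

test statistic = 10.725

Row totals [33, 30], col totals [21, 15, 27], n=63
χ² = (16−11.00)²/11.00 + (9−7.86)²/7.86 + (8−14.14)²/14.14 + (5−10.00)²/10.00 + (6−7.14)²/7.14 + (19−12.86)²/12.86 = 10.7248
df = 2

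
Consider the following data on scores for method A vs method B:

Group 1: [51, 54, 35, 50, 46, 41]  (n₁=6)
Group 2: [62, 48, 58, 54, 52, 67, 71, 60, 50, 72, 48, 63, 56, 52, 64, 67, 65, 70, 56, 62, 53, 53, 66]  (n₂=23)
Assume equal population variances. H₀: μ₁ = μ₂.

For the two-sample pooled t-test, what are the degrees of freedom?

df = n₁ + n₂ − 2 = 6 + 23 − 2 = 27

degrees of freedom = 27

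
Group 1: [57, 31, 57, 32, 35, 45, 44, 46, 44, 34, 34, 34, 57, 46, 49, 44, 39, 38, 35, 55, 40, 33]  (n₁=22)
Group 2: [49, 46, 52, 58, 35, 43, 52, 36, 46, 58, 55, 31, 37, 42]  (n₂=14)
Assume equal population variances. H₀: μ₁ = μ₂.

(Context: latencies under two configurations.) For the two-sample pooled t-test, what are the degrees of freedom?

degrees of freedom = 34

df = n₁ + n₂ − 2 = 22 + 14 − 2 = 34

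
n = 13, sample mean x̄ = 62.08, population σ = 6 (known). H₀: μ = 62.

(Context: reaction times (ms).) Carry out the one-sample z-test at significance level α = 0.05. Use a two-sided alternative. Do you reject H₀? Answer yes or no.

reject H₀: no

SE = σ/√n = 6/√13 = 1.6641
z = (x̄−μ₀)/SE = (62.08−62)/1.6641 = 0.0481
p-value (two-sided) = 0.96166
At α=0.05: p ≥ α → fail to reject H₀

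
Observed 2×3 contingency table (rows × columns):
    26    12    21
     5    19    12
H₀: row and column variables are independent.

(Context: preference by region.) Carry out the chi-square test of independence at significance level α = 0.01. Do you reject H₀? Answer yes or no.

Row totals [59, 36], col totals [31, 31, 33], n=95
χ² = (26−19.25)²/19.25 + (12−19.25)²/19.25 + (21−20.49)²/20.49 + (5−11.75)²/11.75 + (19−11.75)²/11.75 + (12−12.51)²/12.51 = 13.4829
df = 2
p-value (upper-tail) = 0.00118
At α=0.01: p < α → reject H₀

reject H₀: yes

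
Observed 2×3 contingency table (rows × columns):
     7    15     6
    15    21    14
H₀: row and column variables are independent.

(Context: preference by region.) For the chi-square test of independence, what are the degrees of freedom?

df = (r−1)(c−1) = (2−1)·(3−1) = 2

degrees of freedom = 2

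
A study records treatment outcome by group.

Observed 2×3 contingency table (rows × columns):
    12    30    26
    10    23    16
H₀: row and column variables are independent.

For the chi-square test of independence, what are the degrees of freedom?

degrees of freedom = 2

df = (r−1)(c−1) = (2−1)·(3−1) = 2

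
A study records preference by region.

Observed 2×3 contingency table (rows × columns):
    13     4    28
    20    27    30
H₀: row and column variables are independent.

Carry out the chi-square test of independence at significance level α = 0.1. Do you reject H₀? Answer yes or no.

reject H₀: yes

Row totals [45, 77], col totals [33, 31, 58], n=122
χ² = (13−12.17)²/12.17 + (4−11.43)²/11.43 + (28−21.39)²/21.39 + (20−20.83)²/20.83 + (27−19.57)²/19.57 + (30−36.61)²/36.61 = 10.9803
df = 2
p-value (upper-tail) = 0.00413
At α=0.1: p < α → reject H₀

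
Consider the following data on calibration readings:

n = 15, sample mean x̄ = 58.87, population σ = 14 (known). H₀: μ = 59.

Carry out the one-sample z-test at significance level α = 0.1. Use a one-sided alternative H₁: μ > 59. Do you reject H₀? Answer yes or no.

SE = σ/√n = 14/√15 = 3.6148
z = (x̄−μ₀)/SE = (58.87−59)/3.6148 = -0.0360
p-value (one-sided, H₁ greater) = 0.51434
At α=0.1: p ≥ α → fail to reject H₀

reject H₀: no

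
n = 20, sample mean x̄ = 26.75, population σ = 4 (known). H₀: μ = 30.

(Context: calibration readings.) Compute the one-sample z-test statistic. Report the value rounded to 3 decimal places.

SE = σ/√n = 4/√20 = 0.8944
z = (x̄−μ₀)/SE = (26.75−30)/0.8944 = -3.6336

test statistic = -3.634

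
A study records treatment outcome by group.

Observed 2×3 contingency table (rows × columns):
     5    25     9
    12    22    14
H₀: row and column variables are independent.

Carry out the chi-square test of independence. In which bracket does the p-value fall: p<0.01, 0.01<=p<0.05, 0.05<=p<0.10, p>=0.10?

Row totals [39, 48], col totals [17, 47, 23], n=87
χ² = (5−7.62)²/7.62 + (25−21.07)²/21.07 + (9−10.31)²/10.31 + (12−9.38)²/9.38 + (22−25.93)²/25.93 + (14−12.69)²/12.69 = 3.2647
df = 2
p-value (upper-tail) = 0.19547
→ bracket: p>=0.10

p-value bracket: p>=0.10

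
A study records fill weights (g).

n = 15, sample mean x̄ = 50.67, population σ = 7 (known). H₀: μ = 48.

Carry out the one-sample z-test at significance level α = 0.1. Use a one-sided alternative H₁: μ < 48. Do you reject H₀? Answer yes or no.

SE = σ/√n = 7/√15 = 1.8074
z = (x̄−μ₀)/SE = (50.67−48)/1.8074 = 1.4773
p-value (one-sided, H₁ less) = 0.93020
At α=0.1: p ≥ α → fail to reject H₀

reject H₀: no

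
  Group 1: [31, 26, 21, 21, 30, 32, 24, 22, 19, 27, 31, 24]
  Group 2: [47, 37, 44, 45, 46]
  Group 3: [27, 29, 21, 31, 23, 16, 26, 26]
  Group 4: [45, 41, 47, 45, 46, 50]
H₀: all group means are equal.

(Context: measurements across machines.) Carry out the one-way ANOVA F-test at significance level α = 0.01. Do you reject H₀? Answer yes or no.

reject H₀: yes

Group means [25.67, 43.80, 24.88, 45.67], grand mean 32.258
SSB = Σnᵢ(x̄ᵢ−x̄)² = 2702.260; SSW = ΣΣ(x−x̄ᵢ)² = 489.675
MSB = 2702.260/3 = 900.7535; MSW = 489.675/27 = 18.1361
F = MSB/MSW = 49.6663
df = (3, 27)
p-value (upper-tail) = 0.00000
At α=0.01: p < α → reject H₀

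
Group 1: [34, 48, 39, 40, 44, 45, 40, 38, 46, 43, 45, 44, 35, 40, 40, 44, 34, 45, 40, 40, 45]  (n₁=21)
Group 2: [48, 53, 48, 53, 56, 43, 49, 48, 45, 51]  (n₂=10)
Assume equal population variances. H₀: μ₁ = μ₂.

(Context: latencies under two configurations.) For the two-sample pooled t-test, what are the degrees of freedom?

df = n₁ + n₂ − 2 = 21 + 10 − 2 = 29

degrees of freedom = 29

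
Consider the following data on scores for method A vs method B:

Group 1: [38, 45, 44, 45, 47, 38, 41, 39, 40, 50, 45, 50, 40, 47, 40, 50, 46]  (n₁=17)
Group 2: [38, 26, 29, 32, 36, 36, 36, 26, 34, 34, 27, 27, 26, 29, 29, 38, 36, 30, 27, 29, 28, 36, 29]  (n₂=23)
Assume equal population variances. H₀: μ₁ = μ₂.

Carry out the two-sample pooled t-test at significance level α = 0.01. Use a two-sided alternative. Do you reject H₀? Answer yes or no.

x̄₁=43.824, s₁=4.231, n₁=17
x̄₂=31.217, s₂=4.231, n₂=23
s_p² = [16·4.231² + 22·4.231²]/38 = 17.9048
SE = √(s_p²·(1/17+1/23)) = 1.3534
t = (43.824−31.217)/1.3534 = 9.3144
df = 38
p-value (two-sided) = 0.00000
At α=0.01: p < α → reject H₀

reject H₀: yes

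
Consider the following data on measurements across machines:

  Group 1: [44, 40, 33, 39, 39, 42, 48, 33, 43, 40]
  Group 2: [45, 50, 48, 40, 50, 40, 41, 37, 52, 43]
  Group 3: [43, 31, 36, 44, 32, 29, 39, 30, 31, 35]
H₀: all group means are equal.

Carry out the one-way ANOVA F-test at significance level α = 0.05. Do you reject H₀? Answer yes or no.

reject H₀: yes

Group means [40.10, 44.60, 35.00], grand mean 39.900
SSB = Σnᵢ(x̄ᵢ−x̄)² = 461.400; SSW = ΣΣ(x−x̄ᵢ)² = 697.300
MSB = 461.400/2 = 230.7000; MSW = 697.300/27 = 25.8259
F = MSB/MSW = 8.9329
df = (2, 27)
p-value (upper-tail) = 0.00105
At α=0.05: p < α → reject H₀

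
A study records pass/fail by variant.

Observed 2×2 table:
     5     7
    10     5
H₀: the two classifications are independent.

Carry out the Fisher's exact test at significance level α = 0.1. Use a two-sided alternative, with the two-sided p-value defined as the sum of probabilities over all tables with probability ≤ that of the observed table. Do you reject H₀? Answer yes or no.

Margins: r₁=12, r₂=15, c₁=15, c₂=12, n=27
p_obs = C(12,5)·C(15,10)/C(27,15); sum pmf over tables with pmf ≤ p_obs
p-value (two-sided) = 0.25756
At α=0.1: p ≥ α → fail to reject H₀

reject H₀: no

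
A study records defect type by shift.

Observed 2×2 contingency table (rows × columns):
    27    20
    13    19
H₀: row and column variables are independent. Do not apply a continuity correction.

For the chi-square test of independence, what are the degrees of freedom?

degrees of freedom = 1

df = (r−1)(c−1) = (2−1)·(2−1) = 1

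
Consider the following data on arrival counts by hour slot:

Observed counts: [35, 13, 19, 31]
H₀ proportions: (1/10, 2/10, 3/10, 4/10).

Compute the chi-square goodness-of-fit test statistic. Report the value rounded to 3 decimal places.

test statistic = 72.417

n = 98; E_i = n·p_i = [9.80, 19.60, 29.40, 39.20]
χ² = (35−9.80)²/9.80 + (13−19.60)²/19.60 + (19−29.40)²/29.40 + (31−39.20)²/39.20 = 72.4167
df = 3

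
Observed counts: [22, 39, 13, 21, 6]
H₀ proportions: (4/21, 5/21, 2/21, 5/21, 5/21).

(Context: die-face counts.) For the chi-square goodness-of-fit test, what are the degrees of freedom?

degrees of freedom = 4

df = k − 1 = 5 − 1 = 4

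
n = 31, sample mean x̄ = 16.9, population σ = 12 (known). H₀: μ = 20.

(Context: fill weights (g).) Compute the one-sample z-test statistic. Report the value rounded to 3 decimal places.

SE = σ/√n = 12/√31 = 2.1553
z = (x̄−μ₀)/SE = (16.9−20)/2.1553 = -1.4383

test statistic = -1.438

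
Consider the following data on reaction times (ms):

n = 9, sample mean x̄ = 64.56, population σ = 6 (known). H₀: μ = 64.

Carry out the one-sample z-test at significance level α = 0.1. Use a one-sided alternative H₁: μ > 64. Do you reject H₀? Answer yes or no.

SE = σ/√n = 6/√9 = 2.0000
z = (x̄−μ₀)/SE = (64.56−64)/2.0000 = 0.2800
p-value (one-sided, H₁ greater) = 0.38974
At α=0.1: p ≥ α → fail to reject H₀

reject H₀: no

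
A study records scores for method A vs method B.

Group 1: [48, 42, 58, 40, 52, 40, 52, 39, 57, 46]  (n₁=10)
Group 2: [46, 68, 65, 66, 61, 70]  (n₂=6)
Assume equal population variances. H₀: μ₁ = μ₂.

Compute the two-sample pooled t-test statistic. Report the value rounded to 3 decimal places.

x̄₁=47.400, s₁=7.137, n₁=10
x̄₂=62.667, s₂=8.710, n₂=6
s_p² = [9·7.137² + 5·8.710²]/14 = 59.8381
SE = √(s_p²·(1/10+1/6)) = 3.9946
t = (47.400−62.667)/3.9946 = -3.8218
df = 14

test statistic = -3.822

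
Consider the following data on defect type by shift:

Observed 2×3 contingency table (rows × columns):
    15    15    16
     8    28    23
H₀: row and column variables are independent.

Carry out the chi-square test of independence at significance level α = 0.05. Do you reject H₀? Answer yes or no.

reject H₀: no

Row totals [46, 59], col totals [23, 43, 39], n=105
χ² = (15−10.08)²/10.08 + (15−18.84)²/18.84 + (16−17.09)²/17.09 + (8−12.92)²/12.92 + (28−24.16)²/24.16 + (23−21.91)²/21.91 = 5.7964
df = 2
p-value (upper-tail) = 0.05512
At α=0.05: p ≥ α → fail to reject H₀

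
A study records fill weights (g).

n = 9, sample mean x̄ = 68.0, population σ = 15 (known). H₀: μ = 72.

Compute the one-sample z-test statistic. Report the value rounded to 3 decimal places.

SE = σ/√n = 15/√9 = 5.0000
z = (x̄−μ₀)/SE = (68.0−72)/5.0000 = -0.8000

test statistic = -0.800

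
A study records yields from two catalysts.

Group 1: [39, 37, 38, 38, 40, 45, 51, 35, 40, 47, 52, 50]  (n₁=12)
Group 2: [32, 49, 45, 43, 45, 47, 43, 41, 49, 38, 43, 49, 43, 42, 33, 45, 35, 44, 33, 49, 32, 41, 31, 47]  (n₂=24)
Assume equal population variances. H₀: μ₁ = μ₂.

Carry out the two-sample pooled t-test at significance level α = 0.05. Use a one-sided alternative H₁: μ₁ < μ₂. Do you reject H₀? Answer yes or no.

reject H₀: no

x̄₁=42.667, s₁=6.005, n₁=12
x̄₂=41.625, s₂=5.999, n₂=24
s_p² = [11·6.005² + 23·5.999²]/34 = 36.0086
SE = √(s_p²·(1/12+1/24)) = 2.1216
t = (42.667−41.625)/2.1216 = 0.4910
df = 34
p-value (one-sided, H₁ less) = 0.68671
At α=0.05: p ≥ α → fail to reject H₀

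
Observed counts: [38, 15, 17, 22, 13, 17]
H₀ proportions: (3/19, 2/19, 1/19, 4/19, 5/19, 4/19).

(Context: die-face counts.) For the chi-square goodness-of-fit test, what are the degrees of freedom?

degrees of freedom = 5

df = k − 1 = 6 − 1 = 5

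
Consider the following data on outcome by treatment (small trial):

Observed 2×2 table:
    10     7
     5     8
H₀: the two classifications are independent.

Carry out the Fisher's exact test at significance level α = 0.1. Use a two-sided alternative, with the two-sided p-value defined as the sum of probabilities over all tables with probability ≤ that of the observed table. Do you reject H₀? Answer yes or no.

reject H₀: no

Margins: r₁=17, r₂=13, c₁=15, c₂=15, n=30
p_obs = C(17,10)·C(13,5)/C(30,15); sum pmf over tables with pmf ≤ p_obs
p-value (two-sided) = 0.46214
At α=0.1: p ≥ α → fail to reject H₀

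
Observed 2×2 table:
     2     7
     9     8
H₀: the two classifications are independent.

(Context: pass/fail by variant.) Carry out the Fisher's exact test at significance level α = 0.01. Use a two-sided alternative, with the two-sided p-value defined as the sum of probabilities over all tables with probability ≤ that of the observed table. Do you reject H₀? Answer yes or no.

reject H₀: no

Margins: r₁=9, r₂=17, c₁=11, c₂=15, n=26
p_obs = C(9,2)·C(17,9)/C(26,11); sum pmf over tables with pmf ≤ p_obs
p-value (two-sided) = 0.21670
At α=0.01: p ≥ α → fail to reject H₀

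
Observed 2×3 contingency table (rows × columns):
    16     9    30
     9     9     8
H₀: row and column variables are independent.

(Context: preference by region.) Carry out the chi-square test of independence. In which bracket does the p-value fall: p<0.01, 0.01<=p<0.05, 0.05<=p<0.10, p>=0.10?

p-value bracket: 0.05<=p<0.10

Row totals [55, 26], col totals [25, 18, 38], n=81
χ² = (16−16.98)²/16.98 + (9−12.22)²/12.22 + (30−25.80)²/25.80 + (9−8.02)²/8.02 + (9−5.78)²/5.78 + (8−12.20)²/12.20 = 4.9484
df = 2
p-value (upper-tail) = 0.08423
→ bracket: 0.05<=p<0.10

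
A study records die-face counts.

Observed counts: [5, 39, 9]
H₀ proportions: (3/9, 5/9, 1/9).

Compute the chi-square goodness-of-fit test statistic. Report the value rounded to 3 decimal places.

n = 53; E_i = n·p_i = [17.67, 29.44, 5.89]
χ² = (5−17.67)²/17.67 + (39−29.44)²/29.44 + (9−5.89)²/5.89 = 13.8264
df = 2

test statistic = 13.826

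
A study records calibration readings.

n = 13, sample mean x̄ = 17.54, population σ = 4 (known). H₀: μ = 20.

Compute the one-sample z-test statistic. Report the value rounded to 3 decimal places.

test statistic = -2.217

SE = σ/√n = 4/√13 = 1.1094
z = (x̄−μ₀)/SE = (17.54−20)/1.1094 = -2.2174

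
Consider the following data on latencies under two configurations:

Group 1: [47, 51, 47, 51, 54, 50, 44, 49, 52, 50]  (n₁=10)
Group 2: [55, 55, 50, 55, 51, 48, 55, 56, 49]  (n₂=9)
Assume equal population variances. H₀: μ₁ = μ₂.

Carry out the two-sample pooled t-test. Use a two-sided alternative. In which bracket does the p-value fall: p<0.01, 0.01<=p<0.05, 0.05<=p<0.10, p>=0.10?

p-value bracket: 0.01<=p<0.05

x̄₁=49.500, s₁=2.877, n₁=10
x̄₂=52.667, s₂=3.122, n₂=9
s_p² = [9·2.877² + 8·3.122²]/17 = 8.9706
SE = √(s_p²·(1/10+1/9)) = 1.3762
t = (49.500−52.667)/1.3762 = -2.3011
df = 17
p-value (two-sided) = 0.03431
→ bracket: 0.01<=p<0.05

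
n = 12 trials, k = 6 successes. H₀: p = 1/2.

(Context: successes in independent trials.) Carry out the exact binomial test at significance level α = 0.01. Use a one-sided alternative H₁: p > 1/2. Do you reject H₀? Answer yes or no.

Exact binomial: n=12, k=6, p₀=1/2=0.5000
P(X≥6) from Σ C(n,i)·p₀^i·(1−p₀)^(n−i)
p-value (one-sided, H₁ greater) = 0.61279
At α=0.01: p ≥ α → fail to reject H₀

reject H₀: no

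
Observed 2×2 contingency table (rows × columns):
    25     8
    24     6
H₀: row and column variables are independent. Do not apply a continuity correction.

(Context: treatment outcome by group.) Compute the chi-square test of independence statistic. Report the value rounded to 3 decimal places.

Row totals [33, 30], col totals [49, 14], n=63
χ² = (25−25.67)²/25.67 + (8−7.33)²/7.33 + (24−23.33)²/23.33 + (6−6.67)²/6.67 = 0.1636
df = 1

test statistic = 0.164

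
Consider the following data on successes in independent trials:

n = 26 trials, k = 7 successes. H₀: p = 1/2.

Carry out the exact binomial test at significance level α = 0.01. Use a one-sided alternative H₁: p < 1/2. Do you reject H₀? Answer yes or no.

reject H₀: no

Exact binomial: n=26, k=7, p₀=1/2=0.5000
P(X≤7) from Σ C(n,i)·p₀^i·(1−p₀)^(n−i)
p-value (one-sided, H₁ less) = 0.01448
At α=0.01: p ≥ α → fail to reject H₀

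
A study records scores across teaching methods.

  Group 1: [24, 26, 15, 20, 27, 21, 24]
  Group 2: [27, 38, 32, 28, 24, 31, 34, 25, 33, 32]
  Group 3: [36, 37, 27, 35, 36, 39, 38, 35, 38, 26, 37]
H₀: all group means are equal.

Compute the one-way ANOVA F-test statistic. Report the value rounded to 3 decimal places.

test statistic = 18.087

Group means [22.43, 30.40, 34.91], grand mean 30.179
SSB = Σnᵢ(x̄ᵢ−x̄)² = 667.084; SSW = ΣΣ(x−x̄ᵢ)² = 461.023
MSB = 667.084/2 = 333.5419; MSW = 461.023/25 = 18.4409
F = MSB/MSW = 18.0870
df = (2, 25)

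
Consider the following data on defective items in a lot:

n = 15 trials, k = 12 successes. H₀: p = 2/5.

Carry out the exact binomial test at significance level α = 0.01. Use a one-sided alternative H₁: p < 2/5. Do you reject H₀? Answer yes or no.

reject H₀: no

Exact binomial: n=15, k=12, p₀=2/5=0.4000
P(X≤12) from Σ C(n,i)·p₀^i·(1−p₀)^(n−i)
p-value (one-sided, H₁ less) = 0.99972
At α=0.01: p ≥ α → fail to reject H₀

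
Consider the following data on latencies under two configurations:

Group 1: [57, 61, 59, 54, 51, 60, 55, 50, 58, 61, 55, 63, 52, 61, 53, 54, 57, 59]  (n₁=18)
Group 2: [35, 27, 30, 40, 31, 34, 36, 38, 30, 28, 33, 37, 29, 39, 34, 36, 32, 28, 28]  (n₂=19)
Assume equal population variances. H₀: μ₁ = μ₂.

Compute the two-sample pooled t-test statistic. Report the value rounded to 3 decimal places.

test statistic = 18.202

x̄₁=56.667, s₁=3.850, n₁=18
x̄₂=32.895, s₂=4.081, n₂=19
s_p² = [17·3.850² + 18·4.081²]/35 = 15.7654
SE = √(s_p²·(1/18+1/19)) = 1.3060
t = (56.667−32.895)/1.3060 = 18.2022
df = 35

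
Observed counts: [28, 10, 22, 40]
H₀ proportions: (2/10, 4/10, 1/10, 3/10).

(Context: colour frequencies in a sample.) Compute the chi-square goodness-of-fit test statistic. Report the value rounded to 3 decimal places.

test statistic = 43.433

n = 100; E_i = n·p_i = [20.00, 40.00, 10.00, 30.00]
χ² = (28−20.00)²/20.00 + (10−40.00)²/40.00 + (22−10.00)²/10.00 + (40−30.00)²/30.00 = 43.4333
df = 3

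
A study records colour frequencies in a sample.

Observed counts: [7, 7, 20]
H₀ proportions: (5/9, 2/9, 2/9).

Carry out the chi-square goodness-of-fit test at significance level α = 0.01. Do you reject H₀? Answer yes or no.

n = 34; E_i = n·p_i = [18.89, 7.56, 7.56]
χ² = (7−18.89)²/18.89 + (7−7.56)²/7.56 + (20−7.56)²/7.56 = 28.0206
df = 2
p-value (upper-tail) = 0.00000
At α=0.01: p < α → reject H₀

reject H₀: yes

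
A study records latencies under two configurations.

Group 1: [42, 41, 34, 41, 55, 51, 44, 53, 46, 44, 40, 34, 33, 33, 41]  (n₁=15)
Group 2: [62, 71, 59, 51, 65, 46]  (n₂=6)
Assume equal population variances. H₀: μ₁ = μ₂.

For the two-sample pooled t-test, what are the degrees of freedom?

degrees of freedom = 19

df = n₁ + n₂ − 2 = 15 + 6 − 2 = 19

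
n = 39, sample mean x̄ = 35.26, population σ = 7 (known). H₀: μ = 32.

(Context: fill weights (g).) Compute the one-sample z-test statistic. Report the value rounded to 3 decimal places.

test statistic = 2.908

SE = σ/√n = 7/√39 = 1.1209
z = (x̄−μ₀)/SE = (35.26−32)/1.1209 = 2.9084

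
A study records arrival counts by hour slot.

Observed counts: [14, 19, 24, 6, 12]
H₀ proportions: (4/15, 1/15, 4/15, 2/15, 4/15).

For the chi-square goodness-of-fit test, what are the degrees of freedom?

degrees of freedom = 4

df = k − 1 = 5 − 1 = 4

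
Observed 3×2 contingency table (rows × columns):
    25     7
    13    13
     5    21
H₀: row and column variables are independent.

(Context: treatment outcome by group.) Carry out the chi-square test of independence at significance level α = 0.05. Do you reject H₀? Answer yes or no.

reject H₀: yes

Row totals [32, 26, 26], col totals [43, 41], n=84
χ² = (25−16.38)²/16.38 + (7−15.62)²/15.62 + (13−13.31)²/13.31 + (13−12.69)²/12.69 + (5−13.31)²/13.31 + (21−12.69)²/12.69 = 19.9348
df = 2
p-value (upper-tail) = 0.00005
At α=0.05: p < α → reject H₀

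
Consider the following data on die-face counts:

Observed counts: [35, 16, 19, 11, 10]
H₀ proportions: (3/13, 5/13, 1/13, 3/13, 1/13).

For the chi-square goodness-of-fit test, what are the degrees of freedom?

df = k − 1 = 5 − 1 = 4

degrees of freedom = 4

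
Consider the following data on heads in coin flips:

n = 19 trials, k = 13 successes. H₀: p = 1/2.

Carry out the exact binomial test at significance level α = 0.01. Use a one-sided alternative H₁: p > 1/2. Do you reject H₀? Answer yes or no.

reject H₀: no

Exact binomial: n=19, k=13, p₀=1/2=0.5000
P(X≥13) from Σ C(n,i)·p₀^i·(1−p₀)^(n−i)
p-value (one-sided, H₁ greater) = 0.08353
At α=0.01: p ≥ α → fail to reject H₀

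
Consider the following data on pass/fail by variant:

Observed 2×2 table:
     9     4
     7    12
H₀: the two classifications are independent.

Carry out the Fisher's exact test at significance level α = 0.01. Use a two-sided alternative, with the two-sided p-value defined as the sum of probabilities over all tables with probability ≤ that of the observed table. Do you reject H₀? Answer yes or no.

reject H₀: no

Margins: r₁=13, r₂=19, c₁=16, c₂=16, n=32
p_obs = C(13,9)·C(19,7)/C(32,16); sum pmf over tables with pmf ≤ p_obs
p-value (two-sided) = 0.14888
At α=0.01: p ≥ α → fail to reject H₀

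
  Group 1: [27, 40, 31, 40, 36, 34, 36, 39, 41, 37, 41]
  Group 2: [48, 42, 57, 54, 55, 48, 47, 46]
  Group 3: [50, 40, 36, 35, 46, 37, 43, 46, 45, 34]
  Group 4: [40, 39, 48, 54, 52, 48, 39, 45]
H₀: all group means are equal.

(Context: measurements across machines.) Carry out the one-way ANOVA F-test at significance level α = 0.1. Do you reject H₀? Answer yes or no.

reject H₀: yes

Group means [36.55, 49.62, 41.20, 45.62], grand mean 42.595
SSB = Σnᵢ(x̄ᵢ−x̄)² = 890.842; SSW = ΣΣ(x−x̄ᵢ)² = 904.077
MSB = 890.842/3 = 296.9472; MSW = 904.077/33 = 27.3963
F = MSB/MSW = 10.8390
df = (3, 33)
p-value (upper-tail) = 0.00004
At α=0.1: p < α → reject H₀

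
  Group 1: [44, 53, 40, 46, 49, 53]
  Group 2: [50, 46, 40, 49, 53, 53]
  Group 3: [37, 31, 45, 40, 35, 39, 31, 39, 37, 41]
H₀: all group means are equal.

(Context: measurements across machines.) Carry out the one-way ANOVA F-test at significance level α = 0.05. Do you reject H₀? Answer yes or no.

Group means [47.50, 48.50, 37.50], grand mean 43.227
SSB = Σnᵢ(x̄ᵢ−x̄)² = 604.364; SSW = ΣΣ(x−x̄ᵢ)² = 425.500
MSB = 604.364/2 = 302.1818; MSW = 425.500/19 = 22.3947
F = MSB/MSW = 13.4934
df = (2, 19)
p-value (upper-tail) = 0.00023
At α=0.05: p < α → reject H₀

reject H₀: yes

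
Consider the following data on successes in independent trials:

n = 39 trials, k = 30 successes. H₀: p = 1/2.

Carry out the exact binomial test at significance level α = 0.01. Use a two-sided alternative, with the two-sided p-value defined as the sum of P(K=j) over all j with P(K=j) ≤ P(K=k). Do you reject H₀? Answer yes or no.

reject H₀: yes

Exact binomial: n=39, k=30, p₀=1/2=0.5000
P(X=j) = C(n,j)·p₀^j·(1−p₀)^(n−j); p = Σ P(X=j) over j with P(X=j) ≤ P(X=30)
p-value (two-sided) = 0.00107
At α=0.01: p < α → reject H₀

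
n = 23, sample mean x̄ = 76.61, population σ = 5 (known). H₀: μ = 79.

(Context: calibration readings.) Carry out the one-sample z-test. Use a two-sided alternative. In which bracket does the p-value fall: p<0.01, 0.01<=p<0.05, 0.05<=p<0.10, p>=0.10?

SE = σ/√n = 5/√23 = 1.0426
z = (x̄−μ₀)/SE = (76.61−79)/1.0426 = -2.2924
p-value (two-sided) = 0.02188
→ bracket: 0.01<=p<0.05

p-value bracket: 0.01<=p<0.05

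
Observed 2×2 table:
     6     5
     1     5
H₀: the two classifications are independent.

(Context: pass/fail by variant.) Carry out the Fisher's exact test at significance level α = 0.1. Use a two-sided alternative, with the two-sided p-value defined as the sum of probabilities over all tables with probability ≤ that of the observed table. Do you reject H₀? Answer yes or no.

reject H₀: no

Margins: r₁=11, r₂=6, c₁=7, c₂=10, n=17
p_obs = C(11,6)·C(6,1)/C(17,7); sum pmf over tables with pmf ≤ p_obs
p-value (two-sided) = 0.30430
At α=0.1: p ≥ α → fail to reject H₀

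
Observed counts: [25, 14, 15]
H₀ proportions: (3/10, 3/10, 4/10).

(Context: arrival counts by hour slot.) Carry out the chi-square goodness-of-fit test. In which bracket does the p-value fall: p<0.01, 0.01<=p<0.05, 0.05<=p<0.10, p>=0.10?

n = 54; E_i = n·p_i = [16.20, 16.20, 21.60]
χ² = (25−16.20)²/16.20 + (14−16.20)²/16.20 + (15−21.60)²/21.60 = 7.0957
df = 2
p-value (upper-tail) = 0.02879
→ bracket: 0.01<=p<0.05

p-value bracket: 0.01<=p<0.05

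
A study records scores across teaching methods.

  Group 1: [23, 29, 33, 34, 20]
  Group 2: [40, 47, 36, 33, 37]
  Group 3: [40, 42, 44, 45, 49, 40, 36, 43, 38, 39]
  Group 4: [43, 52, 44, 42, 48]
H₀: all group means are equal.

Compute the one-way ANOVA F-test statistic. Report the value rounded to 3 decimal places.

test statistic = 14.004

Group means [27.80, 38.60, 41.60, 45.80], grand mean 39.080
SSB = Σnᵢ(x̄ᵢ−x̄)² = 926.640; SSW = ΣΣ(x−x̄ᵢ)² = 463.200
MSB = 926.640/3 = 308.8800; MSW = 463.200/21 = 22.0571
F = MSB/MSW = 14.0036
df = (3, 21)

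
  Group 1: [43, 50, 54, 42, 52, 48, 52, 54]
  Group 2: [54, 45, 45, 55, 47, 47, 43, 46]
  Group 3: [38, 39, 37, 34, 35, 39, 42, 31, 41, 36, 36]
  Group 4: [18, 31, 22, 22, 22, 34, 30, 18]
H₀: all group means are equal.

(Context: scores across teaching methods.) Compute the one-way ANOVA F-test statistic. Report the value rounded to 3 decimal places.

test statistic = 49.894

Group means [49.38, 47.75, 37.09, 24.62], grand mean 39.486
SSB = Σnᵢ(x̄ᵢ−x̄)² = 3158.584; SSW = ΣΣ(x−x̄ᵢ)² = 654.159
MSB = 3158.584/3 = 1052.8613; MSW = 654.159/31 = 21.1019
F = MSB/MSW = 49.8941
df = (3, 31)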